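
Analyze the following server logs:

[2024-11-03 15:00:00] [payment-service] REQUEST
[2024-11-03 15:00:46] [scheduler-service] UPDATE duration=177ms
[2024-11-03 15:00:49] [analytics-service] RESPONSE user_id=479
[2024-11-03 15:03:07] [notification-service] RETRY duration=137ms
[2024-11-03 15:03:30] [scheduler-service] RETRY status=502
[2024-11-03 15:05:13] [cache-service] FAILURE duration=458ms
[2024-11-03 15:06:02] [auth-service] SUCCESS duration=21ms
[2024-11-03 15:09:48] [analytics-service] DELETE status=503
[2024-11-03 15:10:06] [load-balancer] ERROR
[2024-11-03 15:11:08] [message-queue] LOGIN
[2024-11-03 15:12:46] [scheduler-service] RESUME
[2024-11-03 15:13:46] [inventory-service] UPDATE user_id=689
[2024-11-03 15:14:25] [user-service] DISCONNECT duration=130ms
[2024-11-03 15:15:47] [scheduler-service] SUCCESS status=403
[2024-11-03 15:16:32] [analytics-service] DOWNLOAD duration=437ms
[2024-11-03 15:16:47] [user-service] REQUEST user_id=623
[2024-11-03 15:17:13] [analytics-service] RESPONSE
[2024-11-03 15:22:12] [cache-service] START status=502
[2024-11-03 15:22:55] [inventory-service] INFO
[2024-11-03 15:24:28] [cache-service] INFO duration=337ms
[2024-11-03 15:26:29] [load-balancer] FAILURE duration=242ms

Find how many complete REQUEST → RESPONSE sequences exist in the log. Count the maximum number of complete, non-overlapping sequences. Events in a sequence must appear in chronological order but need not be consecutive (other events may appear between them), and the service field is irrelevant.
2

To count sequences:

1. Look for pattern: REQUEST → RESPONSE
2. Greedily scan the log in chronological order, matching each sequence element in turn (ignoring service)
3. Each time the full pattern completes, increment the count and restart matching from the next event
4. Complete non-overlapping sequences found: 2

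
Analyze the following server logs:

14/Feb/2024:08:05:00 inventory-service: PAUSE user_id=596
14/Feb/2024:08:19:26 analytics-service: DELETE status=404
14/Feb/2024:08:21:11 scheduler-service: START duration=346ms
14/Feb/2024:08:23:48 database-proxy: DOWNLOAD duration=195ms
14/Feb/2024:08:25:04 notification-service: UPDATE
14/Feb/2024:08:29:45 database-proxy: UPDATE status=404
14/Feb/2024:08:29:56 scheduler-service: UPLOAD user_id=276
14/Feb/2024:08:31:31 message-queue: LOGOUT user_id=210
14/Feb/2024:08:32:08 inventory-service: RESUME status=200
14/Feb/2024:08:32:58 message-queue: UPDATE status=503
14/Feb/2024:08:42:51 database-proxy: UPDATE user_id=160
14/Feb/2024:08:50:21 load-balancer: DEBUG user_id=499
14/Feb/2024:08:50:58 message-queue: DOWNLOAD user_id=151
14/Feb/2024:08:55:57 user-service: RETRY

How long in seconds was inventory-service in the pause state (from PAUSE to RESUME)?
1628

To calculate state duration:

1. Find PAUSE event for inventory-service: 14/Feb/2024:08:05:00
2. Find RESUME event for inventory-service: 14/Feb/2024:08:32:08
3. Calculate duration: 14/Feb/2024:08:32:08 - 14/Feb/2024:08:05:00 = 1628 seconds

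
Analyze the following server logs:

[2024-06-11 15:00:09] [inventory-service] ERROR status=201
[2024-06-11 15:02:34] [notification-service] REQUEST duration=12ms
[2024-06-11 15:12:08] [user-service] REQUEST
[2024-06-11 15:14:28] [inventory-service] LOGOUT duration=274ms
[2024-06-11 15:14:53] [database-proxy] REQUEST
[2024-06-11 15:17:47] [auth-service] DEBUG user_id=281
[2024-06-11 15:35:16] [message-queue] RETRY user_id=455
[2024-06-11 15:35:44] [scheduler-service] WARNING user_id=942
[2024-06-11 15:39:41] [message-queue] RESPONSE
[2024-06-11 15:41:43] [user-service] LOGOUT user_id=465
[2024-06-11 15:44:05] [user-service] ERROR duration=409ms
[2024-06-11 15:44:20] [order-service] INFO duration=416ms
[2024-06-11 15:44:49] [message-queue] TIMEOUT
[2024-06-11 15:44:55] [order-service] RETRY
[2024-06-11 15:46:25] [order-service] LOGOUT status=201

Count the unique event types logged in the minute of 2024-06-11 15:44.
4

To count unique event types:

1. Filter events in the minute starting at 2024-06-11 15:44
2. Extract event types from matching entries
3. Count unique types: 4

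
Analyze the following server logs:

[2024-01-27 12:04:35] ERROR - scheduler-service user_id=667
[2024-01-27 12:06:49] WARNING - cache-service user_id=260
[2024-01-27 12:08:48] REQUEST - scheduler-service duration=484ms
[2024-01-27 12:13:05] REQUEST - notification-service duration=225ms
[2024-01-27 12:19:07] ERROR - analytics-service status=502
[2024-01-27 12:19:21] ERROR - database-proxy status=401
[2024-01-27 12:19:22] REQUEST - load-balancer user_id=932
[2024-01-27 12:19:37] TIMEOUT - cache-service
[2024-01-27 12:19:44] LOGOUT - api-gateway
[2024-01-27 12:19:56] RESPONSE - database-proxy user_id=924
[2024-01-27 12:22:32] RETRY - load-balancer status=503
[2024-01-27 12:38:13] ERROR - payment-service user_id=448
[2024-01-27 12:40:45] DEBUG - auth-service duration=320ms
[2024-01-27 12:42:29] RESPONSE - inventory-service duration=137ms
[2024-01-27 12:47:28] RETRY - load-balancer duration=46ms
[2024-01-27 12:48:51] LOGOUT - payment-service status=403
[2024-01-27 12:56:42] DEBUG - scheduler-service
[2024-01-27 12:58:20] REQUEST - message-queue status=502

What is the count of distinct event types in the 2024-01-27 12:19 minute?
5

To count unique event types:

1. Filter events in the minute starting at 2024-01-27 12:19
2. Extract event types from matching entries
3. Count unique types: 5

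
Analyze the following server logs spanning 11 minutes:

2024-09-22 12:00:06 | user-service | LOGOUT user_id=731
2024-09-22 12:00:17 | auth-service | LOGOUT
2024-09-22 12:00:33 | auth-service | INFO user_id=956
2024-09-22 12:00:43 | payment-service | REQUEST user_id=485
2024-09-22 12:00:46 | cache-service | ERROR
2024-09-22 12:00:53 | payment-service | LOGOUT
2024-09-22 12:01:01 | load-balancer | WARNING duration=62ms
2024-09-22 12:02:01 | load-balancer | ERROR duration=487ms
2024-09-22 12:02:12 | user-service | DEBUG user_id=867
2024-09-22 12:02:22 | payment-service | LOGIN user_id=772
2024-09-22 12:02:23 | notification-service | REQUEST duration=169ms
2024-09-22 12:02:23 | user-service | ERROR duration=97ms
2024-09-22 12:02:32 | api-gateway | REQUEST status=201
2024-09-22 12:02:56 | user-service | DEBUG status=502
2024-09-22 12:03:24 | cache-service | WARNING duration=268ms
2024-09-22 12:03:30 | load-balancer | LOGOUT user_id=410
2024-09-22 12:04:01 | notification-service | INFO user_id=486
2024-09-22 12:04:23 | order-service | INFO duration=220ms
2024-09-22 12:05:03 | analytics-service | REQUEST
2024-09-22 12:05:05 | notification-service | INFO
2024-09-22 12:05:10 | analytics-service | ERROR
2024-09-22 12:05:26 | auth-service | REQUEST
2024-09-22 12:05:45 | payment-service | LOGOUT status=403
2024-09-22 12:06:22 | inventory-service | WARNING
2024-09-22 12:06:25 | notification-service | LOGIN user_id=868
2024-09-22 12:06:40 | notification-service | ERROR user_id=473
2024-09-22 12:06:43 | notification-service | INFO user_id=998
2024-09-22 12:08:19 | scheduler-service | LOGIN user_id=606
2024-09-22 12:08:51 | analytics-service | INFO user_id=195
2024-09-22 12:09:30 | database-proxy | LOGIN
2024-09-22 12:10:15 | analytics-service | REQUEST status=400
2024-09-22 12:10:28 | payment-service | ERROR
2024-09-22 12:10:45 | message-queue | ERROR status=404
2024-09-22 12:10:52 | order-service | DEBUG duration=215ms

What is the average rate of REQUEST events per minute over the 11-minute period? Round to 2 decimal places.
0.55

To calculate the rate:

1. Count total REQUEST events: 6
2. Total time period: 11 minutes
3. Rate = 6 / 11 = 0.55 events per minute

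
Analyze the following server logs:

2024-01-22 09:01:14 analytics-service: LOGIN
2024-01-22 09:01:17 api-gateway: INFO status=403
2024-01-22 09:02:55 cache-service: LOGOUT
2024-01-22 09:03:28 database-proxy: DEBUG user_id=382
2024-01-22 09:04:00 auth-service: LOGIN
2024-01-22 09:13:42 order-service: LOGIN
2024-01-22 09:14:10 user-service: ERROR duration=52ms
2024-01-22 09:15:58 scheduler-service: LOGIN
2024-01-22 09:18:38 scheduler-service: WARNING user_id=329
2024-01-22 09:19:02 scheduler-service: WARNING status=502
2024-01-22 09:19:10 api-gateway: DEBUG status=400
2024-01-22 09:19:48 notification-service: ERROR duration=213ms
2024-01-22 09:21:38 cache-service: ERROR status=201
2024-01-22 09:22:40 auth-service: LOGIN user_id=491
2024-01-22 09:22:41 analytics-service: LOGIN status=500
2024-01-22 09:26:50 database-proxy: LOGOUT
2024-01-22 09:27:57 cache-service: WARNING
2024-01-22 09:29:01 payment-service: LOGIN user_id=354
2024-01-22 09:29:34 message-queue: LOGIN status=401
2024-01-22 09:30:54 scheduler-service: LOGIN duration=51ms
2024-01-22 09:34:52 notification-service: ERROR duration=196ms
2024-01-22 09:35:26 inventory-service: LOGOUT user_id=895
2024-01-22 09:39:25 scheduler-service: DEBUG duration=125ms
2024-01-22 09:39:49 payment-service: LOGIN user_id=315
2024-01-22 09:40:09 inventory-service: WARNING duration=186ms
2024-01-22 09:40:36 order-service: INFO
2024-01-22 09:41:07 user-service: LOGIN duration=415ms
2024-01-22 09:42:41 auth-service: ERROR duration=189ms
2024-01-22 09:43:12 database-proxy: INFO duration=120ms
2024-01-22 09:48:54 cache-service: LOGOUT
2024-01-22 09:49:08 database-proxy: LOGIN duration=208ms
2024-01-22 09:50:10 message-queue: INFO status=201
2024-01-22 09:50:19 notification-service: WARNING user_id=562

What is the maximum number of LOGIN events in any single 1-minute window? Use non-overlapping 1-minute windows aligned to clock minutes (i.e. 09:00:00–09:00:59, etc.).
2

To find the burst window:

1. Divide the log period into non-overlapping 1-minute windows starting at 09:00
2. Count LOGIN events in each window
3. Find the window with maximum count
4. Maximum events in a window: 2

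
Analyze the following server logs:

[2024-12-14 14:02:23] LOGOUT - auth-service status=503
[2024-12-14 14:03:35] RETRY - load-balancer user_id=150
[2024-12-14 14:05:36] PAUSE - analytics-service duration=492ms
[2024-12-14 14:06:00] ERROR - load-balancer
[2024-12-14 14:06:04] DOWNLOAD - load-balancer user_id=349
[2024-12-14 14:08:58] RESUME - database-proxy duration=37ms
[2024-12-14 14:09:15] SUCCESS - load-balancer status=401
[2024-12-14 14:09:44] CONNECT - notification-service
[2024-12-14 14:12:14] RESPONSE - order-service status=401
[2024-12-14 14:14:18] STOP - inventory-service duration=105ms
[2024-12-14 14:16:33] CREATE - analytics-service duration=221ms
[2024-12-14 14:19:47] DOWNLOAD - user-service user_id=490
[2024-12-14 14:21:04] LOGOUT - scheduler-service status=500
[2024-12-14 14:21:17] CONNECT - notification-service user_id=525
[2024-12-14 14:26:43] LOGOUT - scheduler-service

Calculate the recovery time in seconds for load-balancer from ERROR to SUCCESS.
195

To calculate recovery time:

1. Find ERROR event for load-balancer: 2024-12-14 14:06:00
2. Find next SUCCESS event for load-balancer: 2024-12-14 14:09:15
3. Recovery time: 2024-12-14 14:09:15 - 2024-12-14 14:06:00 = 195 seconds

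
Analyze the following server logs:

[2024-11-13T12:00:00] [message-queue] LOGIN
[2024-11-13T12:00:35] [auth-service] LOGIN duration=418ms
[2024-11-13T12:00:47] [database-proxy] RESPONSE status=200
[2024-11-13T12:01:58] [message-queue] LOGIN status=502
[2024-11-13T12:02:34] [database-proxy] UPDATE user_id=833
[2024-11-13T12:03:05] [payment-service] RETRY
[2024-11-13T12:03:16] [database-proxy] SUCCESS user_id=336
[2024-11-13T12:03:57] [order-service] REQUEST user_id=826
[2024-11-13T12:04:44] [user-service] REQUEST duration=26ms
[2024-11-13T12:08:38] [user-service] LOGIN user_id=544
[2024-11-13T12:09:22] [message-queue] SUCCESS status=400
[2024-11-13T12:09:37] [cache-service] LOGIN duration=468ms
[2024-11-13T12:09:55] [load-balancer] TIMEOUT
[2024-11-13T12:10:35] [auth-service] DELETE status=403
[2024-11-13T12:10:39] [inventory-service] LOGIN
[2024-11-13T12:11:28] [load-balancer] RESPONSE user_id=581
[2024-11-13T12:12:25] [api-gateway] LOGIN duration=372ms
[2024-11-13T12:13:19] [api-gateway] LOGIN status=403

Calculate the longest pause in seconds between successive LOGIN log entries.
400

To find the longest gap:

1. Extract all LOGIN events in chronological order
2. Calculate time differences between consecutive events
3. Find the maximum difference
4. Longest gap: 400 seconds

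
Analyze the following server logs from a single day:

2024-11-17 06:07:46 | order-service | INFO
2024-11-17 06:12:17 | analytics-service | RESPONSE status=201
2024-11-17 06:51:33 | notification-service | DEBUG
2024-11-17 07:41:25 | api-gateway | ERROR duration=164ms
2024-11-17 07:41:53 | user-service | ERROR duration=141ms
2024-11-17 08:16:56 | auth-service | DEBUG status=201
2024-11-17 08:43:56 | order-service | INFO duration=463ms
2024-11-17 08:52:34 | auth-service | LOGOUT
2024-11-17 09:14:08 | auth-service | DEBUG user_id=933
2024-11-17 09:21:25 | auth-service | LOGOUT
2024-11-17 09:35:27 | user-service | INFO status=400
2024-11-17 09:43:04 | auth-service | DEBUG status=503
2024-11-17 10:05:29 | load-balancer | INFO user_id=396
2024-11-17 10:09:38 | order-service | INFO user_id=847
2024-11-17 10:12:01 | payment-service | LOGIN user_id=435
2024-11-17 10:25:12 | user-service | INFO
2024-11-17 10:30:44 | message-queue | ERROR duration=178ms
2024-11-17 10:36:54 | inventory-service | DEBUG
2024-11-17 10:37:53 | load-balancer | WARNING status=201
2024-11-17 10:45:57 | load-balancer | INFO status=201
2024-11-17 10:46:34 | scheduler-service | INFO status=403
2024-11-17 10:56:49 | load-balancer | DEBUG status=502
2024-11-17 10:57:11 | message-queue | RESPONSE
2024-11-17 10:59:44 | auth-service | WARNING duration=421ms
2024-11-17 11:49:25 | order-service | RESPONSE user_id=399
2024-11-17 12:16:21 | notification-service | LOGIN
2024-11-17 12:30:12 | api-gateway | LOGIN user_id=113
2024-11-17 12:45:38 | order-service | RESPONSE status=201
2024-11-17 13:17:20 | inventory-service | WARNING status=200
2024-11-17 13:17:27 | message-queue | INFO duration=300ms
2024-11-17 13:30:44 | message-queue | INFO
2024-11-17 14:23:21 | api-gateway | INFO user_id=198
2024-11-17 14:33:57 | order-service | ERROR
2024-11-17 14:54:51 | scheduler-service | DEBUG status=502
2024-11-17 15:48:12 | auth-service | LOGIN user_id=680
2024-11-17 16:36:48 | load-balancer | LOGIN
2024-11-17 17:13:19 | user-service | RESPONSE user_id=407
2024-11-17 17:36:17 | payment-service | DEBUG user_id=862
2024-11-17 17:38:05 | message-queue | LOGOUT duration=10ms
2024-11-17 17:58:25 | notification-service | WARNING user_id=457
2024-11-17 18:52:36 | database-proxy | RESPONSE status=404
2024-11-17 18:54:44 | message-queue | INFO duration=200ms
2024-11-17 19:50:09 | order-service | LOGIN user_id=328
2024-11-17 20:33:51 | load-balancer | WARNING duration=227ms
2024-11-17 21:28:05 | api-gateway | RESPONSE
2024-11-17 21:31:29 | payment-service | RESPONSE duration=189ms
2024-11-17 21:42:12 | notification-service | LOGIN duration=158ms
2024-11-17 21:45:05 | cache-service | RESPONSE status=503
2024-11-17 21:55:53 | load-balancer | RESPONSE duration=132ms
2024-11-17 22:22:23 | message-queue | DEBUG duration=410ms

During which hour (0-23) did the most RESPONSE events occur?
21

To find the peak hour:

1. Group all RESPONSE events by hour
2. Count events in each hour
3. Find hour with maximum count
4. Peak hour: 21 (with 4 events)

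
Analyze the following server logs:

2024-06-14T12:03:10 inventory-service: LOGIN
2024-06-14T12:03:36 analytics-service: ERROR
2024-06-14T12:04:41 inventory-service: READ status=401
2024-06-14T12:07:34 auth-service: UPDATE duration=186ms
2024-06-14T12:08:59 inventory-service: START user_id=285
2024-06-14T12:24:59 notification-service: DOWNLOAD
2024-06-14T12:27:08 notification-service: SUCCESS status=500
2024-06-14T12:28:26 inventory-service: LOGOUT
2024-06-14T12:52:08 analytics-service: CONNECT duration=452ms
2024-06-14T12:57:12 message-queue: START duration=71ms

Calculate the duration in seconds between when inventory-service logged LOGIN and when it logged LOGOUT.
1516

To find the time between events:

1. Locate the first LOGIN event for inventory-service: 2024-06-14T12:03:10
2. Locate the first LOGOUT event for inventory-service: 2024-06-14T12:28:26
3. Calculate the difference: 2024-06-14T12:28:26 - 2024-06-14T12:03:10 = 1516 seconds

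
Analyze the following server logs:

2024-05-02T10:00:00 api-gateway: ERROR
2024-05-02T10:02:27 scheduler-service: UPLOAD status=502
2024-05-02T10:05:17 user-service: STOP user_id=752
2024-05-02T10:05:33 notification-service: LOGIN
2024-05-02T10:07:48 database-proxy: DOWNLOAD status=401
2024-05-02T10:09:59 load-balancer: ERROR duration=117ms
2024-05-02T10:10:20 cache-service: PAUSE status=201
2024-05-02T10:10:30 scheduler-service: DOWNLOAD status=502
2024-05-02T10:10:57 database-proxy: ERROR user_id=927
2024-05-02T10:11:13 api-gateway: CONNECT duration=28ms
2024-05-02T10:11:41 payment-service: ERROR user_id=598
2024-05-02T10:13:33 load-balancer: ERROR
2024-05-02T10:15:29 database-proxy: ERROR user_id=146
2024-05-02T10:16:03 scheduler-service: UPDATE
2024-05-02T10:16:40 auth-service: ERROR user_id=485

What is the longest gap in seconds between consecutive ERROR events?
599

To find the longest gap:

1. Extract all ERROR events in chronological order
2. Calculate time differences between consecutive events
3. Find the maximum difference
4. Longest gap: 599 seconds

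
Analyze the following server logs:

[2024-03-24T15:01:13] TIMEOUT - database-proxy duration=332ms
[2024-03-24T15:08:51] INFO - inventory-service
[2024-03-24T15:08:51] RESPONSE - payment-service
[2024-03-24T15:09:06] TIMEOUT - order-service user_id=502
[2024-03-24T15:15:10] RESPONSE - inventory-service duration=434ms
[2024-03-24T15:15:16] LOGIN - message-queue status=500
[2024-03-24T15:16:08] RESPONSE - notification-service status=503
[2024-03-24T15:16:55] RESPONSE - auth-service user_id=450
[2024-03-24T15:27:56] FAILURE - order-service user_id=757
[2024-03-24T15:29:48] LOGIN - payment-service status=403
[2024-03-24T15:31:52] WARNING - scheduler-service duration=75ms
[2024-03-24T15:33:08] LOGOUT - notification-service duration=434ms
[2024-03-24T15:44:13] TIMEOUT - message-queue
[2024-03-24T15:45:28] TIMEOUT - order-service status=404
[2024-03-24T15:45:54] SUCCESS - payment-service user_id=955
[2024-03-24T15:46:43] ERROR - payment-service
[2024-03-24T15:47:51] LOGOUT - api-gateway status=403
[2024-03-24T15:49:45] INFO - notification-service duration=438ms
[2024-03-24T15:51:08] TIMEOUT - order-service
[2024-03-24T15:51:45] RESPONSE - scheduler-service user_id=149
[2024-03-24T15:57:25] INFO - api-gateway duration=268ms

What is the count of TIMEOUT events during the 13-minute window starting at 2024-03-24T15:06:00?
1

To count events in the time window:

1. Window boundaries: 2024-03-24T15:06:00 to 2024-03-24T15:19:00
2. Filter for TIMEOUT events within this window
3. Count matching events: 1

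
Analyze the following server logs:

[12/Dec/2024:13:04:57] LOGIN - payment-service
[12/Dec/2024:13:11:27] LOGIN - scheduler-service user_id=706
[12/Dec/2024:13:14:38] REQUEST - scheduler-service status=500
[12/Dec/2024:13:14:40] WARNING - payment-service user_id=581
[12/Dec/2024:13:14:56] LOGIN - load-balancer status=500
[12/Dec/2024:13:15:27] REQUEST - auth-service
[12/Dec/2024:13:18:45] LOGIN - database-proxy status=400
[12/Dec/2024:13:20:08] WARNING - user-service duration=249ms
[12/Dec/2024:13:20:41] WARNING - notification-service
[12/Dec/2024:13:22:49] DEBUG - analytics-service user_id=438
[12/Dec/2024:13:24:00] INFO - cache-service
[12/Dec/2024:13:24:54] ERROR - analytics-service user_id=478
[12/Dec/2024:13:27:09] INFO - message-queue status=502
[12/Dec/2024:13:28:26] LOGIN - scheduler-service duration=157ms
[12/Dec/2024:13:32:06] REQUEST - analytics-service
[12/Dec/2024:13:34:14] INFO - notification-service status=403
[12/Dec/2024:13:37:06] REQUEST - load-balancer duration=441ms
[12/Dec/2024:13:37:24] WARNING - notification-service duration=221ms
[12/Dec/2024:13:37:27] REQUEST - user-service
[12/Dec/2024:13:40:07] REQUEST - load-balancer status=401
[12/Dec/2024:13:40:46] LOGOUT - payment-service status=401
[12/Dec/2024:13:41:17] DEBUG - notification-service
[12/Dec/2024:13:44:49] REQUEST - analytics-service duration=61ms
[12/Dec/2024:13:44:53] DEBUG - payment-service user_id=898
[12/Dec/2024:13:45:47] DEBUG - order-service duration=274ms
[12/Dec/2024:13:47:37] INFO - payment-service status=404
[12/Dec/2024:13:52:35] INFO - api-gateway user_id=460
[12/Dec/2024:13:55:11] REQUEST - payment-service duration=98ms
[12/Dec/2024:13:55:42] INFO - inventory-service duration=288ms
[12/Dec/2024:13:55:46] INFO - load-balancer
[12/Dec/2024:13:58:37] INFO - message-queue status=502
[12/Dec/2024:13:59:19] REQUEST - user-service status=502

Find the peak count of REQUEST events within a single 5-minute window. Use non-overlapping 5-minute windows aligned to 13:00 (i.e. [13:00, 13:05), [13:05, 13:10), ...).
2

To find the burst window:

1. Divide the log period into non-overlapping 5-minute windows starting at 13:00
2. Count REQUEST events in each window
3. Find the window with maximum count
4. Maximum events in a window: 2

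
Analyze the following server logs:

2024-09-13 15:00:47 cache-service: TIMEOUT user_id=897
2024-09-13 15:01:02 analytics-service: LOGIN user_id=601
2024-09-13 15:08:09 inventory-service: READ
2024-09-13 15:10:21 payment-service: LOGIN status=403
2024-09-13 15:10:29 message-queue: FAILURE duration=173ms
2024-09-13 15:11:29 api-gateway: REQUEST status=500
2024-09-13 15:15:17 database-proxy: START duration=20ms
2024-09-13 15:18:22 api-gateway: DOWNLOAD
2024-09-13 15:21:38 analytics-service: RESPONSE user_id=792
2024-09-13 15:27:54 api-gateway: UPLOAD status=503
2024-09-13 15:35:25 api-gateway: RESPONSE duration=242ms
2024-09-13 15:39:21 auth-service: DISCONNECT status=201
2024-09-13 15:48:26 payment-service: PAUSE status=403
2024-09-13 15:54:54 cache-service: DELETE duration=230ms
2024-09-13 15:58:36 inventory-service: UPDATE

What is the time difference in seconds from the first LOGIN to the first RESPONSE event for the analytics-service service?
1236

To find the time between events:

1. Locate the first LOGIN event for analytics-service: 2024-09-13 15:01:02
2. Locate the first RESPONSE event for analytics-service: 2024-09-13 15:21:38
3. Calculate the difference: 2024-09-13 15:21:38 - 2024-09-13 15:01:02 = 1236 seconds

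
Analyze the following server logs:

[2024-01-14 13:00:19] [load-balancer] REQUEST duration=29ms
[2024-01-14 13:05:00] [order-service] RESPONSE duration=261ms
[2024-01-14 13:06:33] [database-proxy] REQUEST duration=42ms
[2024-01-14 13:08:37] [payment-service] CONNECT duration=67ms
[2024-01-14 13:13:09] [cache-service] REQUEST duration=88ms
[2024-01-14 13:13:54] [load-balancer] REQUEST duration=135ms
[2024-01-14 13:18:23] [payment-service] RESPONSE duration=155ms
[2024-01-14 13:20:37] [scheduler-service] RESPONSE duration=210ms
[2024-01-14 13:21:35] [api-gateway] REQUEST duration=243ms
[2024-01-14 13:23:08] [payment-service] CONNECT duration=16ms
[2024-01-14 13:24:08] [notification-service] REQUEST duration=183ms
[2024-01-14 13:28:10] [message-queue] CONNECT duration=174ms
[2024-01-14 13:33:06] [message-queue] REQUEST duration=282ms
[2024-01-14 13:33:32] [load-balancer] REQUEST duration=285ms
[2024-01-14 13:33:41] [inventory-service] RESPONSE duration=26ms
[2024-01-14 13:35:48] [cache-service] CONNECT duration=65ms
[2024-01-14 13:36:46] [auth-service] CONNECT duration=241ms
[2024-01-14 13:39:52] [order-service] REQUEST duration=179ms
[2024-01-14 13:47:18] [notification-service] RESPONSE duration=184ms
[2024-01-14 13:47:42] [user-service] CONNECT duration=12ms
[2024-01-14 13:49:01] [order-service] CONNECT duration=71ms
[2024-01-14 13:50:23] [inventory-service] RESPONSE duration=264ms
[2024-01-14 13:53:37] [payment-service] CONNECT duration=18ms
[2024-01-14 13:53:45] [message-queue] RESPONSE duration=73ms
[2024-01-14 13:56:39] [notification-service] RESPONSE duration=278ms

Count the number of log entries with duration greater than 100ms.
14

To count timeouts:

1. Threshold: 100ms
2. Extract duration from each log entry
3. Count entries where duration > 100
4. Timeout count: 14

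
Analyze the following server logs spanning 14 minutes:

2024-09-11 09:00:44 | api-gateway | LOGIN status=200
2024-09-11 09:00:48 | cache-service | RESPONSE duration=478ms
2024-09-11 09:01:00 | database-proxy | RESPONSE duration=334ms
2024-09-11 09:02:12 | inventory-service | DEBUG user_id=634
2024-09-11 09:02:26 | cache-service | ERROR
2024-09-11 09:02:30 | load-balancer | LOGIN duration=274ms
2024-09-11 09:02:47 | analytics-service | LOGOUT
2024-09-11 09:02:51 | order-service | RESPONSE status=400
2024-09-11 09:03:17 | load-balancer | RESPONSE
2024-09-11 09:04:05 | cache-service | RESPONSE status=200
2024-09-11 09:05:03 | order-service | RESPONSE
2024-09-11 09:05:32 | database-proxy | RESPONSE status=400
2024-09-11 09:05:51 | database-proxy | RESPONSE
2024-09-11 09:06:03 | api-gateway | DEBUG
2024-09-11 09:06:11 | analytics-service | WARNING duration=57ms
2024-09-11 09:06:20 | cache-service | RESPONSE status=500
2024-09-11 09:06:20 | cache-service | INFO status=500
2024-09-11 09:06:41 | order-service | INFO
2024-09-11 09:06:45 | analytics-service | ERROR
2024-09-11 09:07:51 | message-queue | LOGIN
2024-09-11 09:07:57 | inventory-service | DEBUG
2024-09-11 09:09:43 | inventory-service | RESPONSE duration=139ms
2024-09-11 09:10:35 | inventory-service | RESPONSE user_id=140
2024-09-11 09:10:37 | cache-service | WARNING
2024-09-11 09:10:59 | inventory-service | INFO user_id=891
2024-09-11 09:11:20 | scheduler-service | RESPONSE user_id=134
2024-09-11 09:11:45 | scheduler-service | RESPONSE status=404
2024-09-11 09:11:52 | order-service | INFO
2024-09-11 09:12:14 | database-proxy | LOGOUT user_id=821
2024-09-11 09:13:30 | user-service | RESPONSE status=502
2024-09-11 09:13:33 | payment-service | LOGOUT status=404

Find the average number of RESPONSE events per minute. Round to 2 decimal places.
1.0

To calculate the rate:

1. Count total RESPONSE events: 14
2. Total time period: 14 minutes
3. Rate = 14 / 14 = 1.0 events per minute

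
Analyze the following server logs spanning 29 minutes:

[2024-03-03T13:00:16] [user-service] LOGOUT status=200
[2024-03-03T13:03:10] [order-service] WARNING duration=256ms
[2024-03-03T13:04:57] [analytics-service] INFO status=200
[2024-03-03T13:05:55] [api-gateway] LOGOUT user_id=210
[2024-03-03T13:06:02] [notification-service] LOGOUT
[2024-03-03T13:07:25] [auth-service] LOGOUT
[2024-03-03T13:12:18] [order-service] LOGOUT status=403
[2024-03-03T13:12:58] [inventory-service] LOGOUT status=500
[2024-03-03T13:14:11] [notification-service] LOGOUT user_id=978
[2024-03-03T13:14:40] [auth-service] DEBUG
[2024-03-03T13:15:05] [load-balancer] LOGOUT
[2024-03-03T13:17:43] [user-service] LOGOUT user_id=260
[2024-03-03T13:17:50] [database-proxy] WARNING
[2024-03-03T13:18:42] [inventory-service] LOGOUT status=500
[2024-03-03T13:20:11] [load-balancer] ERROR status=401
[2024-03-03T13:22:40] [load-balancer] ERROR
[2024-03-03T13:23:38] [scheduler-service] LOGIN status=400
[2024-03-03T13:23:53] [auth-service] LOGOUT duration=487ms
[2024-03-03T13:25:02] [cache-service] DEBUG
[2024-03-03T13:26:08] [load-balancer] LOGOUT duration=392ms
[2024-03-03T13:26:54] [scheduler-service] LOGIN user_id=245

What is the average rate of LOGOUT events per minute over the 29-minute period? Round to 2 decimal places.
0.41

To calculate the rate:

1. Count total LOGOUT events: 12
2. Total time period: 29 minutes
3. Rate = 12 / 29 = 0.41 events per minute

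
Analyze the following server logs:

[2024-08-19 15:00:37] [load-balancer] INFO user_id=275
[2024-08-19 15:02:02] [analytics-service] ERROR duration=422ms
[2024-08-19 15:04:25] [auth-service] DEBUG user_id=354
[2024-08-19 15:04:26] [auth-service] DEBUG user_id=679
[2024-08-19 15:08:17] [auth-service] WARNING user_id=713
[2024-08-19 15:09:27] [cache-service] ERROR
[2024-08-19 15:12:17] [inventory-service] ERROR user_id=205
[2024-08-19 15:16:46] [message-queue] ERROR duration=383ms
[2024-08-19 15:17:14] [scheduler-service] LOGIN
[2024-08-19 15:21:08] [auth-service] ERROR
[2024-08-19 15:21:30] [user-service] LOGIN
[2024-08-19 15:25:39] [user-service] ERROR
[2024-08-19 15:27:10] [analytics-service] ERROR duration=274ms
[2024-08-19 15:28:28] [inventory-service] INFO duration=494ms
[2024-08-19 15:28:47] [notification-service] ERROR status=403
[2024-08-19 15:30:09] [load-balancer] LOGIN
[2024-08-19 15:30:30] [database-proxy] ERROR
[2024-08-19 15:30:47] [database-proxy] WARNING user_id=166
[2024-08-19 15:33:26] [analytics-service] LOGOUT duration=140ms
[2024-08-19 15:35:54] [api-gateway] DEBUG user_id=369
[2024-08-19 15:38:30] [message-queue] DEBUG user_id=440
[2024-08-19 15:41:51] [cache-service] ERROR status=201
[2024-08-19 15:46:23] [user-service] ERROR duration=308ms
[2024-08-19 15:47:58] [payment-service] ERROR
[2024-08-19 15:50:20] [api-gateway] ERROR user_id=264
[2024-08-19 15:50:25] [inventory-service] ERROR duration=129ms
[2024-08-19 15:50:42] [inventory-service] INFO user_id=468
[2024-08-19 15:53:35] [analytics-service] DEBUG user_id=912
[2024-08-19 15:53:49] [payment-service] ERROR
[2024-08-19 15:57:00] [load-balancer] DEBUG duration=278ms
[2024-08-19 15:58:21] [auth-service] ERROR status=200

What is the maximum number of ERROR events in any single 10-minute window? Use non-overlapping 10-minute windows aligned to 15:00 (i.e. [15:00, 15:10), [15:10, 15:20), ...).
4

To find the burst window:

1. Divide the log period into non-overlapping 10-minute windows starting at 15:00
2. Count ERROR events in each window
3. Find the window with maximum count
4. Maximum events in a window: 4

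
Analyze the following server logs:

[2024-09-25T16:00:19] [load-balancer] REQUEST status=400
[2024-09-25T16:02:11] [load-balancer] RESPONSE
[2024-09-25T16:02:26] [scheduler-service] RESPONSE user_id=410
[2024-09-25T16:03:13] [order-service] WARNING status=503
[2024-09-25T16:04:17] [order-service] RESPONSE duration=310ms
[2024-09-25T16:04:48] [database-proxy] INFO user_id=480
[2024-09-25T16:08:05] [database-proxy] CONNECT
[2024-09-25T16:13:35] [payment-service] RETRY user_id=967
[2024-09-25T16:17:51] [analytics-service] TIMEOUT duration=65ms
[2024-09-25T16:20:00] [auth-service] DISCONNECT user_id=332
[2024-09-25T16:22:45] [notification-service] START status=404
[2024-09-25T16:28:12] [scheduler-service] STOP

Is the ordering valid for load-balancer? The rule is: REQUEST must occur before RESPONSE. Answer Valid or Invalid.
Valid

To validate ordering:

1. Required order: REQUEST → RESPONSE
2. Rule: REQUEST must occur before RESPONSE
3. Check actual order of events for load-balancer
4. Result: Valid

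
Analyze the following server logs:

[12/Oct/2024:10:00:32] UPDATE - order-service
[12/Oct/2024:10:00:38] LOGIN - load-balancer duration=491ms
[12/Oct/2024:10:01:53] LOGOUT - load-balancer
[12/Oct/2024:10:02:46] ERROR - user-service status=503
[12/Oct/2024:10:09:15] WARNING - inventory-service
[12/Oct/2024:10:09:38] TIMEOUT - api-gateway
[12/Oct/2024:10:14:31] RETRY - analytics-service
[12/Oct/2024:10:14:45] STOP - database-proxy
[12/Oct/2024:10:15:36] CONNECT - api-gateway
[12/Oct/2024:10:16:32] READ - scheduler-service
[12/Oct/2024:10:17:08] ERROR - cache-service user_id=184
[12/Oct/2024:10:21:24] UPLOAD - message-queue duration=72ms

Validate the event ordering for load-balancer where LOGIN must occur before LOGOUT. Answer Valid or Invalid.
Valid

To validate ordering:

1. Required order: LOGIN → LOGOUT
2. Rule: LOGIN must occur before LOGOUT
3. Check actual order of events for load-balancer
4. Result: Valid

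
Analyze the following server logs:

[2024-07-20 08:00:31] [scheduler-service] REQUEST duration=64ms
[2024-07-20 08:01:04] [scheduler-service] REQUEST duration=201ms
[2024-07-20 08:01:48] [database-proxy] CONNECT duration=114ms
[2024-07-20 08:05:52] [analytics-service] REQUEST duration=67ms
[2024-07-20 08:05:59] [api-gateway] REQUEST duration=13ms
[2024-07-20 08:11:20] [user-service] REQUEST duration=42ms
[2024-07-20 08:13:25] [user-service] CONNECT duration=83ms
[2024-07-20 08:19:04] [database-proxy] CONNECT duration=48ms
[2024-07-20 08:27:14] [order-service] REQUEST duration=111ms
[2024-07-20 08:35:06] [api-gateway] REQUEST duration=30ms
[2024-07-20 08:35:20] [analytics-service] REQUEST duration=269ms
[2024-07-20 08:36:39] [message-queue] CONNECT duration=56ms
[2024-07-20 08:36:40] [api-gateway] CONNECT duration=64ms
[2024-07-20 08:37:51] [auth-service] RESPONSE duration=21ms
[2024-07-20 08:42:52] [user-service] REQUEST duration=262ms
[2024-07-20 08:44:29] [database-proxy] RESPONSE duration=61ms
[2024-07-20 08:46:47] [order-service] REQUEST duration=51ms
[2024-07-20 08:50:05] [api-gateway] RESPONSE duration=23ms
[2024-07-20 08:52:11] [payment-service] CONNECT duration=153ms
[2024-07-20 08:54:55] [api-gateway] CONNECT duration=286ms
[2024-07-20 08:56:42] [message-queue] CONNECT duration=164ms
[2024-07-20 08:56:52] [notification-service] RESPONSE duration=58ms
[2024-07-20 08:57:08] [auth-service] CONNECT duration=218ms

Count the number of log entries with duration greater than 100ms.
9

To count timeouts:

1. Threshold: 100ms
2. Extract duration from each log entry
3. Count entries where duration > 100
4. Timeout count: 9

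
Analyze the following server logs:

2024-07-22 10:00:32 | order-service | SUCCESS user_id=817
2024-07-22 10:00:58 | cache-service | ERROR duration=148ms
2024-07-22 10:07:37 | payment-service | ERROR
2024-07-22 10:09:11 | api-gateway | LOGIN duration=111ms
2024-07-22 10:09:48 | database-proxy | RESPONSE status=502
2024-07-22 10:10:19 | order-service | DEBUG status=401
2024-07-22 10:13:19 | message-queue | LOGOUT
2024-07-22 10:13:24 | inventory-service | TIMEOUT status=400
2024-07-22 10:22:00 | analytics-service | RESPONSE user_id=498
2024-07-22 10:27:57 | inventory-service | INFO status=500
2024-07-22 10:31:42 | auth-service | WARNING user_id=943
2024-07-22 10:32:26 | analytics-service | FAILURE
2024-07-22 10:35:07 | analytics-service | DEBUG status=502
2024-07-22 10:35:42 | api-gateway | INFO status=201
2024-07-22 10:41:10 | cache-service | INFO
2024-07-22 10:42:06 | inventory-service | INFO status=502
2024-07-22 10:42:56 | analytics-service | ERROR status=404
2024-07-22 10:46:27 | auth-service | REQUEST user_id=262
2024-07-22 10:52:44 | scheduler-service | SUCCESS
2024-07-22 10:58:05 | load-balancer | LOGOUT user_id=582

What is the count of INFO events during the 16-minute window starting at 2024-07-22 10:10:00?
0

To count events in the time window:

1. Window boundaries: 2024-07-22 10:10:00 to 2024-07-22 10:26:00
2. Filter for INFO events within this window
3. Count matching events: 0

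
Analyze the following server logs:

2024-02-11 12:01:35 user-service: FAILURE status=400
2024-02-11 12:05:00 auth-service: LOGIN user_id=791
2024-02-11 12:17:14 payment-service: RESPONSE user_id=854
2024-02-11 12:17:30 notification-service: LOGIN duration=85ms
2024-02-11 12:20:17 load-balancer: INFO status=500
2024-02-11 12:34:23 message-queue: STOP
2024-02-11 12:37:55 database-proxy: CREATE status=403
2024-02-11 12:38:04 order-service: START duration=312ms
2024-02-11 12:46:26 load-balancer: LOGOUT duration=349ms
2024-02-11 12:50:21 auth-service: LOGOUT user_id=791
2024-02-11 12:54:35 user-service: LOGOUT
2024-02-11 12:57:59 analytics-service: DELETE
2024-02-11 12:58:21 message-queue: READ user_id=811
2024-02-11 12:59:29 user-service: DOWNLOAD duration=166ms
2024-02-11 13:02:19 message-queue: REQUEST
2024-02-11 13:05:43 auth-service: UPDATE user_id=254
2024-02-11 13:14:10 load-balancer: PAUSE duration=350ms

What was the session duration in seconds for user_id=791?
2721

To calculate session duration:

1. Find LOGIN event for user_id=791: 2024-02-11 12:05:00
2. Find LOGOUT event for user_id=791: 2024-02-11 12:50:21
3. Session duration: 2024-02-11 12:50:21 - 2024-02-11 12:05:00 = 2721 seconds (45 minutes)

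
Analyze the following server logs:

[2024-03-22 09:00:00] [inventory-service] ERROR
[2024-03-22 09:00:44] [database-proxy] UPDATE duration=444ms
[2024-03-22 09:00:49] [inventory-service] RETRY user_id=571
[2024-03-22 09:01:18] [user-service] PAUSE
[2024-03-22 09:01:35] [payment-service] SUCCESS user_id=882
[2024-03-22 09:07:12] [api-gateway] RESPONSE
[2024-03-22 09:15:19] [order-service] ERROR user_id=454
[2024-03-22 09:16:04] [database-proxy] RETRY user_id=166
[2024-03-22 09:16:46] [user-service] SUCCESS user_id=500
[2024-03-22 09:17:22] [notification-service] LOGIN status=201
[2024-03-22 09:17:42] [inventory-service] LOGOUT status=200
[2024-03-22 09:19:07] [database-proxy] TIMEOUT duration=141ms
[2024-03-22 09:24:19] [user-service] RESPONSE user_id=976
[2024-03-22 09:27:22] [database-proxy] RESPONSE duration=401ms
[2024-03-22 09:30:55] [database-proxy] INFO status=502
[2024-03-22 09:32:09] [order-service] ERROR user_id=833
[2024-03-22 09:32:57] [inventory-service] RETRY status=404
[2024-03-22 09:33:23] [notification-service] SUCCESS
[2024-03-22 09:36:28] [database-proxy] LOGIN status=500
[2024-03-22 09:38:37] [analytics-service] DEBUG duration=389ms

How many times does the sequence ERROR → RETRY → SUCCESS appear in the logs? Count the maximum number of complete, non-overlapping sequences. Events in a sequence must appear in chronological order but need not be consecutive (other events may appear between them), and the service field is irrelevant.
3

To count sequences:

1. Look for pattern: ERROR → RETRY → SUCCESS
2. Greedily scan the log in chronological order, matching each sequence element in turn (ignoring service)
3. Each time the full pattern completes, increment the count and restart matching from the next event
4. Complete non-overlapping sequences found: 3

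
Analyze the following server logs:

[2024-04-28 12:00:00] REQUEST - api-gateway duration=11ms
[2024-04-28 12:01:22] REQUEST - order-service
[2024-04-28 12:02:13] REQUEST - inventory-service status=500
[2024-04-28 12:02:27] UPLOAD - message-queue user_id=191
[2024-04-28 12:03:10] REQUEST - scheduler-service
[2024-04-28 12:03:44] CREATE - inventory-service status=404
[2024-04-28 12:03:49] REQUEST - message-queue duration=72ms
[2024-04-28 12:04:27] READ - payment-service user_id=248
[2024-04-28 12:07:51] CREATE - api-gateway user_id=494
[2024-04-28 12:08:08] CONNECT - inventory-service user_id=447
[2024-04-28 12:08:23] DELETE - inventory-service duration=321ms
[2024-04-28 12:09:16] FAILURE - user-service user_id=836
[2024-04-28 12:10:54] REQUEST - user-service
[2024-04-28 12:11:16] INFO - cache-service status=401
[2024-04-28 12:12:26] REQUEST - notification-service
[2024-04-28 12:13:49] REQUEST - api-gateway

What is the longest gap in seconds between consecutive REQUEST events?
425

To find the longest gap:

1. Extract all REQUEST events in chronological order
2. Calculate time differences between consecutive events
3. Find the maximum difference
4. Longest gap: 425 seconds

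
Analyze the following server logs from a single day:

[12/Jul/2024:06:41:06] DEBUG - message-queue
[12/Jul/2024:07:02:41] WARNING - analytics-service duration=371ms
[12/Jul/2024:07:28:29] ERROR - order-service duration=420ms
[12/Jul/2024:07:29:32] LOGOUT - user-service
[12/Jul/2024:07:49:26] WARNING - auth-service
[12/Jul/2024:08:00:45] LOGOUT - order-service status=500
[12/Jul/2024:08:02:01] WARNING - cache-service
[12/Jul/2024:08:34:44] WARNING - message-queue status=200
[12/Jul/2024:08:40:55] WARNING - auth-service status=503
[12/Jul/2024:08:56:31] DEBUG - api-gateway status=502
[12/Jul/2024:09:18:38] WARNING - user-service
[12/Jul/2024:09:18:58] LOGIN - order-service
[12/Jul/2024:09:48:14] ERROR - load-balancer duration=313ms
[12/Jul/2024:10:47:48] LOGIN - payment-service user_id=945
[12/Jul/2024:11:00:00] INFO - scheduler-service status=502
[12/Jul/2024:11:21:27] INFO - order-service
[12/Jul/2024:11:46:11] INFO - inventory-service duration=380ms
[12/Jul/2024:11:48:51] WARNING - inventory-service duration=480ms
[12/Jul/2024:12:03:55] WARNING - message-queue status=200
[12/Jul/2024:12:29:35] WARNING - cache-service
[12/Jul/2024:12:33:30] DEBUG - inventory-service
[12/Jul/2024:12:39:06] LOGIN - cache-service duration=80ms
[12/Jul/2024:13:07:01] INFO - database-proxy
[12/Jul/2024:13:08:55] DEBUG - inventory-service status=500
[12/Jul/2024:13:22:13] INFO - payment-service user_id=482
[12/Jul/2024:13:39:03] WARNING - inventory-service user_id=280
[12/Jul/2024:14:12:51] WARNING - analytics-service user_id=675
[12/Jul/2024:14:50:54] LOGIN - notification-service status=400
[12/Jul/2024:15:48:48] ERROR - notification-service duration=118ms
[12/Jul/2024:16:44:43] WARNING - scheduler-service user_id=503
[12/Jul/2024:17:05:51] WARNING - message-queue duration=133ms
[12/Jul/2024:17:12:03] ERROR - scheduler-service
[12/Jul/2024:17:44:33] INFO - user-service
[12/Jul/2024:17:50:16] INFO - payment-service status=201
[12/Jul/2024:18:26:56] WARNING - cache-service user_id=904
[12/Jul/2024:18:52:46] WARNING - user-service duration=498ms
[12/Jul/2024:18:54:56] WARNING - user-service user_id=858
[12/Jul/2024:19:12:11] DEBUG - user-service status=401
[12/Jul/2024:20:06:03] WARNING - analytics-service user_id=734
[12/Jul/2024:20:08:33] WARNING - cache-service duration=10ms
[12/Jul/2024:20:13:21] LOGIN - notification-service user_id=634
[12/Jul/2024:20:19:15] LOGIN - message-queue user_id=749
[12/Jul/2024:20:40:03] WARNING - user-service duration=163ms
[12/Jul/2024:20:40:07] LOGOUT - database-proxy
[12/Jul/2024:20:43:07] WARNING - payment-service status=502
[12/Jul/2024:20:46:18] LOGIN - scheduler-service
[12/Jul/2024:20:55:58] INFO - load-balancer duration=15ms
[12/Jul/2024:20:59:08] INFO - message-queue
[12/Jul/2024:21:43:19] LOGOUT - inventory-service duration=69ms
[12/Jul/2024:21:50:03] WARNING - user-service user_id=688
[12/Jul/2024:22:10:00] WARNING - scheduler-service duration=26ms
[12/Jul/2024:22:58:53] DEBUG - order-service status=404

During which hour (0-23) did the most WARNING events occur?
20

To find the peak hour:

1. Group all WARNING events by hour
2. Count events in each hour
3. Find hour with maximum count
4. Peak hour: 20 (with 4 events)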